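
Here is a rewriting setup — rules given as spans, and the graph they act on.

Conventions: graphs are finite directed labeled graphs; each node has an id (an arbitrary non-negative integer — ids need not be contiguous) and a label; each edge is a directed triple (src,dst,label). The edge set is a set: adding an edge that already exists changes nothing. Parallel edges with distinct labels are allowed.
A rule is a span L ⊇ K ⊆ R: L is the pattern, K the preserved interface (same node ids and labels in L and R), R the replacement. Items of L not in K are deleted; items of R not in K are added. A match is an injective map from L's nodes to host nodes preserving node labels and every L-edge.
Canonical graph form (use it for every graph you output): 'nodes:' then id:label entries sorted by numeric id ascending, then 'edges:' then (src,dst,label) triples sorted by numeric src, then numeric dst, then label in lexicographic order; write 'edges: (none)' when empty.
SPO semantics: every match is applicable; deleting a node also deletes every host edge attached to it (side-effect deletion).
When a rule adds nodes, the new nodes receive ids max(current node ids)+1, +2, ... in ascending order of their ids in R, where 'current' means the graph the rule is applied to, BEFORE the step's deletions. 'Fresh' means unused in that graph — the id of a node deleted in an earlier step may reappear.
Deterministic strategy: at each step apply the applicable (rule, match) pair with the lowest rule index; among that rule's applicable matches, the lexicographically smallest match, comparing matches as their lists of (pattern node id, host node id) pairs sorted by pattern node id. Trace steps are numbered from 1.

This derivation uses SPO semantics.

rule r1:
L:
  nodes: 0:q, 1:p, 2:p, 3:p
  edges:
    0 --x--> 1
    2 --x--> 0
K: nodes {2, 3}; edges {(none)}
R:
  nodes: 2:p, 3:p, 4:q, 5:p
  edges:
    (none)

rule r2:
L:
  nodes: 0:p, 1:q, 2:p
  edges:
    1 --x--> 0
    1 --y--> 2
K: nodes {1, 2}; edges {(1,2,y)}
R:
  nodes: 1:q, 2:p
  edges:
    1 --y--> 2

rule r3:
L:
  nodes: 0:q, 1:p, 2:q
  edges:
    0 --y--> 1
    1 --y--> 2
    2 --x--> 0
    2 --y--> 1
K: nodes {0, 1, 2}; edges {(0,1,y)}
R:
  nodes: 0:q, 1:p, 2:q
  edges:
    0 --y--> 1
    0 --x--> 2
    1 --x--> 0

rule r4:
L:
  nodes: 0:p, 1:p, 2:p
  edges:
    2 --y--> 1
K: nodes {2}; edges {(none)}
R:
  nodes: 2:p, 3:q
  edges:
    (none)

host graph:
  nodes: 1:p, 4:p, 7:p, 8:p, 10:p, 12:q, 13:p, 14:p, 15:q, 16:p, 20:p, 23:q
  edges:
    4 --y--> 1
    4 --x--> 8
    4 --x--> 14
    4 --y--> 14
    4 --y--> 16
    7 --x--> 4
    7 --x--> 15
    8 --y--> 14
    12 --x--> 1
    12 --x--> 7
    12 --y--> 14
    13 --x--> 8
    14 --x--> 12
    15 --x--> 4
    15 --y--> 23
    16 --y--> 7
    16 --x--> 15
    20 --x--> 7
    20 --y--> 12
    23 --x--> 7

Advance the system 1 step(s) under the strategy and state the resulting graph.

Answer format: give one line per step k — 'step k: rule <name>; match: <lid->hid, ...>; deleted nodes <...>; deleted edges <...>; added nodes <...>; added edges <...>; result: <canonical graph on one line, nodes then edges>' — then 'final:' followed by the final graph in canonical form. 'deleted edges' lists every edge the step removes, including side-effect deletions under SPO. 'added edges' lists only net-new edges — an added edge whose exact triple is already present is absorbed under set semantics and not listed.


step 1: rule r1; match: 0->12, 1->1, 2->14, 3->4; deleted nodes 1, 12; deleted edges (4,1,y); (12,1,x); (12,7,x); (12,14,y); (14,12,x); (20,12,y); added nodes 24, 25; added edges (none); result: nodes: 4:p, 7:p, 8:p, 10:p, 13:p, 14:p, 15:q, 16:p, 20:p, 23:q, 24:q, 25:p edges: (4,8,x); (4,14,x); (4,14,y); (4,16,y); (7,4,x); (7,15,x); (8,14,y); (13,8,x); (15,4,x); (15,23,y); (16,7,y); (16,15,x); (20,7,x); (23,7,x)
final:
nodes: 4:p, 7:p, 8:p, 10:p, 13:p, 14:p, 15:q, 16:p, 20:p, 23:q, 24:q, 25:p
edges: (4,8,x); (4,14,x); (4,14,y); (4,16,y); (7,4,x); (7,15,x); (8,14,y); (13,8,x); (15,4,x); (15,23,y); (16,7,y); (16,15,x); (20,7,x); (23,7,x)


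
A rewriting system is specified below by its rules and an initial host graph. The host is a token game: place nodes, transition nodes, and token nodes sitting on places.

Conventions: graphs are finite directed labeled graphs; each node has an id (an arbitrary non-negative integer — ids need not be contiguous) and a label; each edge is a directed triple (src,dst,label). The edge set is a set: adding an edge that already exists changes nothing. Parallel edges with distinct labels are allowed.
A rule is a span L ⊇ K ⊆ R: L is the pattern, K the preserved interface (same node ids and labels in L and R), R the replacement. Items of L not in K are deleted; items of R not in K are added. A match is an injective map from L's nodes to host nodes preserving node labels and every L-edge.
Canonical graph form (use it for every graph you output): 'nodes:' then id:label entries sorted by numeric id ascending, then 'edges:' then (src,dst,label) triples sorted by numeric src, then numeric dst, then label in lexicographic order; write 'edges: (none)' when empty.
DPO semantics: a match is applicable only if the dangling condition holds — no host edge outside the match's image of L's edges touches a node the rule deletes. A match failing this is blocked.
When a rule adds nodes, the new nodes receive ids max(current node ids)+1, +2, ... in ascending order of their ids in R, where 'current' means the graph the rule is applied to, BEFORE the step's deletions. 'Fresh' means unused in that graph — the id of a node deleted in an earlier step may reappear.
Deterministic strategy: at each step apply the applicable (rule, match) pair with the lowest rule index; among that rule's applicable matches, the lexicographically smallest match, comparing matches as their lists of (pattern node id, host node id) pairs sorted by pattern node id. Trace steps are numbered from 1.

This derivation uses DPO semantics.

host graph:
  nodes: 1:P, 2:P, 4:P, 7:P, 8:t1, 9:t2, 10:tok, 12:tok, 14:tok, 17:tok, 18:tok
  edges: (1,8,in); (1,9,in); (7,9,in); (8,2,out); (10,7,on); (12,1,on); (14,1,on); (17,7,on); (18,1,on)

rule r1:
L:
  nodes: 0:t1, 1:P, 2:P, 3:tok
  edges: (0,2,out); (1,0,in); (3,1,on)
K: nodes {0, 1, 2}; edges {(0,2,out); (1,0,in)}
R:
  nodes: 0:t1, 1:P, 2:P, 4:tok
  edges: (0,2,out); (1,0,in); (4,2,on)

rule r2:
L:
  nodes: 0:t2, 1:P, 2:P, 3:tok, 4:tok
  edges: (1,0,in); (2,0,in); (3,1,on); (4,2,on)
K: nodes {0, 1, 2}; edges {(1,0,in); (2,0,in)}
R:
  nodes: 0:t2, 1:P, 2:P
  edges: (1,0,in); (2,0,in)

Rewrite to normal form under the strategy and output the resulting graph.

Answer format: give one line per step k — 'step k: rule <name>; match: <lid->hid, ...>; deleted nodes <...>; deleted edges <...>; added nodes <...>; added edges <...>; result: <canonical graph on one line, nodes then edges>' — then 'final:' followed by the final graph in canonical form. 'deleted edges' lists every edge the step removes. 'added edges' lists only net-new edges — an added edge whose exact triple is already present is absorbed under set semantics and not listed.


step 1: rule r1; match: 0->8, 1->1, 2->2, 3->12; deleted nodes 12; deleted edges (12,1,on); added nodes 19; added edges (19,2,on); result: nodes: 1:P, 2:P, 4:P, 7:P, 8:t1, 9:t2, 10:tok, 14:tok, 17:tok, 18:tok, 19:tok edges: (1,8,in); (1,9,in); (7,9,in); (8,2,out); (10,7,on); (14,1,on); (17,7,on); (18,1,on); (19,2,on)
step 2: rule r1; match: 0->8, 1->1, 2->2, 3->14; deleted nodes 14; deleted edges (14,1,on); added nodes 20; added edges (20,2,on); result: nodes: 1:P, 2:P, 4:P, 7:P, 8:t1, 9:t2, 10:tok, 17:tok, 18:tok, 19:tok, 20:tok edges: (1,8,in); (1,9,in); (7,9,in); (8,2,out); (10,7,on); (17,7,on); (18,1,on); (19,2,on); (20,2,on)
step 3: rule r1; match: 0->8, 1->1, 2->2, 3->18; deleted nodes 18; deleted edges (18,1,on); added nodes 21; added edges (21,2,on); result: nodes: 1:P, 2:P, 4:P, 7:P, 8:t1, 9:t2, 10:tok, 17:tok, 19:tok, 20:tok, 21:tok edges: (1,8,in); (1,9,in); (7,9,in); (8,2,out); (10,7,on); (17,7,on); (19,2,on); (20,2,on); (21,2,on)
final:
nodes: 1:P, 2:P, 4:P, 7:P, 8:t1, 9:t2, 10:tok, 17:tok, 19:tok, 20:tok, 21:tok
edges: (1,8,in); (1,9,in); (7,9,in); (8,2,out); (10,7,on); (17,7,on); (19,2,on); (20,2,on); (21,2,on)


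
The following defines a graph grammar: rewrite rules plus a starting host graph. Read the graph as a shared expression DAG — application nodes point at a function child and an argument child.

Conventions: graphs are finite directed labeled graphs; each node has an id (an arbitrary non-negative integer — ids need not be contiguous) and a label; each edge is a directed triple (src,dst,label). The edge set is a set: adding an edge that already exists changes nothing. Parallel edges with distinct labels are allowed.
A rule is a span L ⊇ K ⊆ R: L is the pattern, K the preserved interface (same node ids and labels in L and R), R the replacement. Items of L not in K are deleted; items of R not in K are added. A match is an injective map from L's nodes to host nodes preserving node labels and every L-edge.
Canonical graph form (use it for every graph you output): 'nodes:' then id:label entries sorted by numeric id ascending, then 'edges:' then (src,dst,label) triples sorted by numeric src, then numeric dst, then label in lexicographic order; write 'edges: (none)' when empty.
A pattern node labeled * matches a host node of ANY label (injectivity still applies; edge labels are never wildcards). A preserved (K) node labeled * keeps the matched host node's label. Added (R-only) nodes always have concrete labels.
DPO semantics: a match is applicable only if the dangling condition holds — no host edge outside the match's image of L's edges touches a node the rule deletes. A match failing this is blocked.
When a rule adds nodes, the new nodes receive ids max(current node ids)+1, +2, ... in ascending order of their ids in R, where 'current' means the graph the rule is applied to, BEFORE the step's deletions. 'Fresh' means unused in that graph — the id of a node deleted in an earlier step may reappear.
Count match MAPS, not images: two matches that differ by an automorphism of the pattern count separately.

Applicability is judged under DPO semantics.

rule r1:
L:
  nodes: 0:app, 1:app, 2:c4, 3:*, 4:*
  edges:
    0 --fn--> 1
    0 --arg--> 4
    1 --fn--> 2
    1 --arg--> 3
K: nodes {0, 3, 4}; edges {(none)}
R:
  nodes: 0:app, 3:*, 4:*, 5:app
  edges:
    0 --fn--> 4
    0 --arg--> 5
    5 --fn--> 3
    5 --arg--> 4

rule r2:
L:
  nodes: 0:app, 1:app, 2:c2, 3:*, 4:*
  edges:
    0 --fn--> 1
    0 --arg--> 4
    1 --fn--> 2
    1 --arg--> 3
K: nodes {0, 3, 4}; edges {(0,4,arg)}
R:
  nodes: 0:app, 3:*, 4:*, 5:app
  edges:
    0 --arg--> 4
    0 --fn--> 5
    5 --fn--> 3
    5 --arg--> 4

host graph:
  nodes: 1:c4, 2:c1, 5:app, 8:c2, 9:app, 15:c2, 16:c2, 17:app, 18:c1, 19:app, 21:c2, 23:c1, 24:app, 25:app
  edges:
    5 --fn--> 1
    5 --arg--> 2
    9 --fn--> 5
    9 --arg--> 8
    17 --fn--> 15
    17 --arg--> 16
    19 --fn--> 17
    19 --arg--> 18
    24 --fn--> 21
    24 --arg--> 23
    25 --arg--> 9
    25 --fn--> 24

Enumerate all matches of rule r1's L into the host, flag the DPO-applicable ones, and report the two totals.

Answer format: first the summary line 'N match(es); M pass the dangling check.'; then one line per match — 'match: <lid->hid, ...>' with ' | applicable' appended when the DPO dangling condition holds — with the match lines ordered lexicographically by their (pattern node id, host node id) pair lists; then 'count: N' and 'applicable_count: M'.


1 match(es); 1 pass the dangling check.
match: 0->9, 1->5, 2->1, 3->2, 4->8 | applicable
count: 1
applicable_count: 1


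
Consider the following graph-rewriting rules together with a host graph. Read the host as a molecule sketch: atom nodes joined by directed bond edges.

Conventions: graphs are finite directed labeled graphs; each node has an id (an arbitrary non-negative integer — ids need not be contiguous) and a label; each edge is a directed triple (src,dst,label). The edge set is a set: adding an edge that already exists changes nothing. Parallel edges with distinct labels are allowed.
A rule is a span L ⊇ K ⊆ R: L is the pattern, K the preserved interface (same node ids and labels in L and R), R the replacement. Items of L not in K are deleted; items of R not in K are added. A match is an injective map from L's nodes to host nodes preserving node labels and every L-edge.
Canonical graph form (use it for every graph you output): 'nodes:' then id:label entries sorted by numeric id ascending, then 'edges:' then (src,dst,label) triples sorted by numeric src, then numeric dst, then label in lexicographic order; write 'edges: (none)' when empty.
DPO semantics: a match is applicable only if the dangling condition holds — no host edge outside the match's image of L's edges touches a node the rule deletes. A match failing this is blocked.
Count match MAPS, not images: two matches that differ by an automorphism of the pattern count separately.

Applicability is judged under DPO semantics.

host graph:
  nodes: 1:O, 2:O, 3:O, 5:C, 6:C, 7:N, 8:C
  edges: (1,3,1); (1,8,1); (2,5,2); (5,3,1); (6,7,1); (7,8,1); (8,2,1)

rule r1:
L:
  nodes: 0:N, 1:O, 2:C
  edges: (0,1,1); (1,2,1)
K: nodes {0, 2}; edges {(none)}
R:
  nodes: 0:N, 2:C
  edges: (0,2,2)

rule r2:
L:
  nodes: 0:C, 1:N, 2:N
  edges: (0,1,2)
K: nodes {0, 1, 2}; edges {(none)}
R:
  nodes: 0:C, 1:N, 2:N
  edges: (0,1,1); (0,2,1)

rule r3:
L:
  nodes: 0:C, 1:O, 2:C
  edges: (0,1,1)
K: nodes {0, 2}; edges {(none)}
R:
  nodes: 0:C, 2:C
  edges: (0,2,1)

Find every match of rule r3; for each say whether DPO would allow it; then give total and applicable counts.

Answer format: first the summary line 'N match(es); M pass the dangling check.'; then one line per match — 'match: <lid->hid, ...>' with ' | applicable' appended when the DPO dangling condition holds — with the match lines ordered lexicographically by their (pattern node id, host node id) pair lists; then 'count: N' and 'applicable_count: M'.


4 match(es); 0 pass the dangling check.
match: 0->5, 1->3, 2->6
match: 0->5, 1->3, 2->8
match: 0->8, 1->2, 2->5
match: 0->8, 1->2, 2->6
count: 4
applicable_count: 0


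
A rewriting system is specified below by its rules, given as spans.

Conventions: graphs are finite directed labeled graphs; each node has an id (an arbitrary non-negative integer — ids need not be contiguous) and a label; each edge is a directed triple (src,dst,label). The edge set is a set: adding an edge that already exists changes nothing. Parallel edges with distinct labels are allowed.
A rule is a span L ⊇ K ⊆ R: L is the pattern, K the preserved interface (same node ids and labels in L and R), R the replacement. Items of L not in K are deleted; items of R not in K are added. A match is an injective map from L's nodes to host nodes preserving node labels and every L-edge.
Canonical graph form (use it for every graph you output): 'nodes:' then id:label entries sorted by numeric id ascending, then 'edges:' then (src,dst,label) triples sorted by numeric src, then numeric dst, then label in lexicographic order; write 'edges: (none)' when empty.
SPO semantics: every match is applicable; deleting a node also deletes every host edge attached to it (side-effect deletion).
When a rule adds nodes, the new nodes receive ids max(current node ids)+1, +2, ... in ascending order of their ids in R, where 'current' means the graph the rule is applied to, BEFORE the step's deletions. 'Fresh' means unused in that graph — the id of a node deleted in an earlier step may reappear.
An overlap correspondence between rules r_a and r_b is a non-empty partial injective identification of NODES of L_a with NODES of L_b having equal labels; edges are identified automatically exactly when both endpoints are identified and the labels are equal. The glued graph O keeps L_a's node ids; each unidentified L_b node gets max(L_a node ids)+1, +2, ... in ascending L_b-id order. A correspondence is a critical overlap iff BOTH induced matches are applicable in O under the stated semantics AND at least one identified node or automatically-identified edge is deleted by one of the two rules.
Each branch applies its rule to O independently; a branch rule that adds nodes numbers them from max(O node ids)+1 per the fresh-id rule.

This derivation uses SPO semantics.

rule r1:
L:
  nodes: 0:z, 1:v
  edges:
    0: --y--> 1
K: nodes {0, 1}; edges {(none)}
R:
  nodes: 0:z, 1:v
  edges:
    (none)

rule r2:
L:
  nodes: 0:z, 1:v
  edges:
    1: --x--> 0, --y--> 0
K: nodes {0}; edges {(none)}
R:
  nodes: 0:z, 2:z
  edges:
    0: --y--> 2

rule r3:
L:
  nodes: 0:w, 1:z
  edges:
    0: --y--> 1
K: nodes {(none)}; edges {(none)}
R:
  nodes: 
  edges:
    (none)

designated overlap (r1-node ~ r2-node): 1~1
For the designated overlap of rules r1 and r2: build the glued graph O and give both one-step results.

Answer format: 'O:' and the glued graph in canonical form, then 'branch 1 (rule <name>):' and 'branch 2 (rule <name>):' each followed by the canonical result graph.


O:
nodes: 0:z, 1:v, 2:z
edges: (0,1,y); (1,2,x); (1,2,y)
branch 1 (rule r1):
nodes: 0:z, 1:v, 2:z
edges: (1,2,x); (1,2,y)
branch 2 (rule r2):
nodes: 0:z, 2:z, 3:z
edges: (2,3,y)


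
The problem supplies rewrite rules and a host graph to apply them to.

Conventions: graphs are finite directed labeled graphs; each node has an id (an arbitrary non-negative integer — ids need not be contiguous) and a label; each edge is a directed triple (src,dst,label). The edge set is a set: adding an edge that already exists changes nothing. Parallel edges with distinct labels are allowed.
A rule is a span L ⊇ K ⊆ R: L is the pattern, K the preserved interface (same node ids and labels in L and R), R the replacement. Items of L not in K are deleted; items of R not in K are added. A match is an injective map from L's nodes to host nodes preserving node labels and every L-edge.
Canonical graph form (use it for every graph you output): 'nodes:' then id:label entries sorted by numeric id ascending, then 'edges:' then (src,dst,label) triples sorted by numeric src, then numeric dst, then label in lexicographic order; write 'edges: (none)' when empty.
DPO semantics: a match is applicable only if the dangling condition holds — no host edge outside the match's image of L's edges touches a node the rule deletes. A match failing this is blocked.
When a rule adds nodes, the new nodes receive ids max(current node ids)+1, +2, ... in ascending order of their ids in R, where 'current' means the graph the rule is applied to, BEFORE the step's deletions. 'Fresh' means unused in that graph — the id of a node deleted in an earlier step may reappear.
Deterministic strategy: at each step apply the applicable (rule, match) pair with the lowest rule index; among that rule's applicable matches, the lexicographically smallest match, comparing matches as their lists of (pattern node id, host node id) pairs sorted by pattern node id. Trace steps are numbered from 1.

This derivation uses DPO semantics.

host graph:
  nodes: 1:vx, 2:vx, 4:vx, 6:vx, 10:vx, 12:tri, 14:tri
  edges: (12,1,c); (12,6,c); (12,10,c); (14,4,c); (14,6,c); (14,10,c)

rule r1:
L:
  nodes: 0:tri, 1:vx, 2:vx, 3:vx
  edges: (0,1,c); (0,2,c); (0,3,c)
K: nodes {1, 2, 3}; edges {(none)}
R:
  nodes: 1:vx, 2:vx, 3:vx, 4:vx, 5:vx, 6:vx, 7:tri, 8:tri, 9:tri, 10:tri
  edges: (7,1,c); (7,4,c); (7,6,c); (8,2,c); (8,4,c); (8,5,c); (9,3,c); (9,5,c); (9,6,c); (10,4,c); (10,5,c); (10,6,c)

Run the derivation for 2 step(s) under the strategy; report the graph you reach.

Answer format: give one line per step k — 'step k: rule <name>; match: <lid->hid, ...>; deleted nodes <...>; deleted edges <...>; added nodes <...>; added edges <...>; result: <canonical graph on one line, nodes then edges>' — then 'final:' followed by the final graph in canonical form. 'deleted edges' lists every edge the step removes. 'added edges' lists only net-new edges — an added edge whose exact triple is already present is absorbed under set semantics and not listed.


step 1: rule r1; match: 0->12, 1->1, 2->6, 3->10; deleted nodes 12; deleted edges (12,1,c); (12,6,c); (12,10,c); added nodes 15, 16, 17, 18, 19, 20, 21; added edges (18,1,c); (18,15,c); (18,17,c); (19,6,c); (19,15,c); (19,16,c); (20,10,c); (20,16,c); (20,17,c); (21,15,c); (21,16,c); (21,17,c); result: nodes: 1:vx, 2:vx, 4:vx, 6:vx, 10:vx, 14:tri, 15:vx, 16:vx, 17:vx, 18:tri, 19:tri, 20:tri, 21:tri edges: (14,4,c); (14,6,c); (14,10,c); (18,1,c); (18,15,c); (18,17,c); (19,6,c); (19,15,c); (19,16,c); (20,10,c); (20,16,c); (20,17,c); (21,15,c); (21,16,c); (21,17,c)
step 2: rule r1; match: 0->14, 1->4, 2->6, 3->10; deleted nodes 14; deleted edges (14,4,c); (14,6,c); (14,10,c); added nodes 22, 23, 24, 25, 26, 27, 28; added edges (25,4,c); (25,22,c); (25,24,c); (26,6,c); (26,22,c); (26,23,c); (27,10,c); (27,23,c); (27,24,c); (28,22,c); (28,23,c); (28,24,c); result: nodes: 1:vx, 2:vx, 4:vx, 6:vx, 10:vx, 15:vx, 16:vx, 17:vx, 18:tri, 19:tri, 20:tri, 21:tri, 22:vx, 23:vx, 24:vx, 25:tri, 26:tri, 27:tri, 28:tri edges: (18,1,c); (18,15,c); (18,17,c); (19,6,c); (19,15,c); (19,16,c); (20,10,c); (20,16,c); (20,17,c); (21,15,c); (21,16,c); (21,17,c); (25,4,c); (25,22,c); (25,24,c); (26,6,c); (26,22,c); (26,23,c); (27,10,c); (27,23,c); (27,24,c); (28,22,c); (28,23,c); (28,24,c)
final:
nodes: 1:vx, 2:vx, 4:vx, 6:vx, 10:vx, 15:vx, 16:vx, 17:vx, 18:tri, 19:tri, 20:tri, 21:tri, 22:vx, 23:vx, 24:vx, 25:tri, 26:tri, 27:tri, 28:tri
edges: (18,1,c); (18,15,c); (18,17,c); (19,6,c); (19,15,c); (19,16,c); (20,10,c); (20,16,c); (20,17,c); (21,15,c); (21,16,c); (21,17,c); (25,4,c); (25,22,c); (25,24,c); (26,6,c); (26,22,c); (26,23,c); (27,10,c); (27,23,c); (27,24,c); (28,22,c); (28,23,c); (28,24,c)


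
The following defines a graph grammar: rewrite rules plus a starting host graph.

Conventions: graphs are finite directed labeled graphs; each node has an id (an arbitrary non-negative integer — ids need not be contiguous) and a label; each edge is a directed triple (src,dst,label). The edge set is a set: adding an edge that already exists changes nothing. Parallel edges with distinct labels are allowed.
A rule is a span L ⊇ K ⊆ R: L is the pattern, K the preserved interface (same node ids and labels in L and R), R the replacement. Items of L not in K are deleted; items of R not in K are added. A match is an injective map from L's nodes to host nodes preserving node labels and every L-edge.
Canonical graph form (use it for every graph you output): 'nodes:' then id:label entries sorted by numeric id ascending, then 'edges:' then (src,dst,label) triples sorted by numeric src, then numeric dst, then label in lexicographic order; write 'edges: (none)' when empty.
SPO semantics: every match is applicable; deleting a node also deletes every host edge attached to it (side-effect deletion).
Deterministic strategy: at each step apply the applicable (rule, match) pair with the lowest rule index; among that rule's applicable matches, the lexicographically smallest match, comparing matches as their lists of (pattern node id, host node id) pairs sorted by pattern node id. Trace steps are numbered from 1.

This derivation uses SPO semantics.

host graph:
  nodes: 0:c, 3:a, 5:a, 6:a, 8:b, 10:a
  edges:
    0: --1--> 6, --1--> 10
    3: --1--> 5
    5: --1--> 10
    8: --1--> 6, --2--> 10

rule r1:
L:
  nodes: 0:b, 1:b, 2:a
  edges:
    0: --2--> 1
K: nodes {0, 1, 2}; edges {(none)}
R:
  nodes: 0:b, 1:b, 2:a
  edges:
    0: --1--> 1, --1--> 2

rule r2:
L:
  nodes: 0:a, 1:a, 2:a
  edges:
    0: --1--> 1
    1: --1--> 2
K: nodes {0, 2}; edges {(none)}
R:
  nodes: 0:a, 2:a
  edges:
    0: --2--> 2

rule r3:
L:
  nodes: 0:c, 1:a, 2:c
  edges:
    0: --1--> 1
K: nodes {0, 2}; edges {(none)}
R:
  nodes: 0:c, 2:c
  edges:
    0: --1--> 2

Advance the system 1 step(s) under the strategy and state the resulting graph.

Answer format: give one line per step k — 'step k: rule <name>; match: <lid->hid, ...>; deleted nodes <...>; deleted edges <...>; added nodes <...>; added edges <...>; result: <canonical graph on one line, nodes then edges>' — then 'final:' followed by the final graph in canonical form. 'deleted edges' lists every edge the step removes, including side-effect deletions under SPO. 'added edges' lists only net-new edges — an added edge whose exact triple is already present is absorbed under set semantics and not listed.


step 1: rule r2; match: 0->3, 1->5, 2->10; deleted nodes 5; deleted edges (3,5,1); (5,10,1); added nodes (none); added edges (3,10,2); result: nodes: 0:c, 3:a, 6:a, 8:b, 10:a edges: (0,6,1); (0,10,1); (3,10,2); (8,6,1); (8,10,2)
final:
nodes: 0:c, 3:a, 6:a, 8:b, 10:a
edges: (0,6,1); (0,10,1); (3,10,2); (8,6,1); (8,10,2)


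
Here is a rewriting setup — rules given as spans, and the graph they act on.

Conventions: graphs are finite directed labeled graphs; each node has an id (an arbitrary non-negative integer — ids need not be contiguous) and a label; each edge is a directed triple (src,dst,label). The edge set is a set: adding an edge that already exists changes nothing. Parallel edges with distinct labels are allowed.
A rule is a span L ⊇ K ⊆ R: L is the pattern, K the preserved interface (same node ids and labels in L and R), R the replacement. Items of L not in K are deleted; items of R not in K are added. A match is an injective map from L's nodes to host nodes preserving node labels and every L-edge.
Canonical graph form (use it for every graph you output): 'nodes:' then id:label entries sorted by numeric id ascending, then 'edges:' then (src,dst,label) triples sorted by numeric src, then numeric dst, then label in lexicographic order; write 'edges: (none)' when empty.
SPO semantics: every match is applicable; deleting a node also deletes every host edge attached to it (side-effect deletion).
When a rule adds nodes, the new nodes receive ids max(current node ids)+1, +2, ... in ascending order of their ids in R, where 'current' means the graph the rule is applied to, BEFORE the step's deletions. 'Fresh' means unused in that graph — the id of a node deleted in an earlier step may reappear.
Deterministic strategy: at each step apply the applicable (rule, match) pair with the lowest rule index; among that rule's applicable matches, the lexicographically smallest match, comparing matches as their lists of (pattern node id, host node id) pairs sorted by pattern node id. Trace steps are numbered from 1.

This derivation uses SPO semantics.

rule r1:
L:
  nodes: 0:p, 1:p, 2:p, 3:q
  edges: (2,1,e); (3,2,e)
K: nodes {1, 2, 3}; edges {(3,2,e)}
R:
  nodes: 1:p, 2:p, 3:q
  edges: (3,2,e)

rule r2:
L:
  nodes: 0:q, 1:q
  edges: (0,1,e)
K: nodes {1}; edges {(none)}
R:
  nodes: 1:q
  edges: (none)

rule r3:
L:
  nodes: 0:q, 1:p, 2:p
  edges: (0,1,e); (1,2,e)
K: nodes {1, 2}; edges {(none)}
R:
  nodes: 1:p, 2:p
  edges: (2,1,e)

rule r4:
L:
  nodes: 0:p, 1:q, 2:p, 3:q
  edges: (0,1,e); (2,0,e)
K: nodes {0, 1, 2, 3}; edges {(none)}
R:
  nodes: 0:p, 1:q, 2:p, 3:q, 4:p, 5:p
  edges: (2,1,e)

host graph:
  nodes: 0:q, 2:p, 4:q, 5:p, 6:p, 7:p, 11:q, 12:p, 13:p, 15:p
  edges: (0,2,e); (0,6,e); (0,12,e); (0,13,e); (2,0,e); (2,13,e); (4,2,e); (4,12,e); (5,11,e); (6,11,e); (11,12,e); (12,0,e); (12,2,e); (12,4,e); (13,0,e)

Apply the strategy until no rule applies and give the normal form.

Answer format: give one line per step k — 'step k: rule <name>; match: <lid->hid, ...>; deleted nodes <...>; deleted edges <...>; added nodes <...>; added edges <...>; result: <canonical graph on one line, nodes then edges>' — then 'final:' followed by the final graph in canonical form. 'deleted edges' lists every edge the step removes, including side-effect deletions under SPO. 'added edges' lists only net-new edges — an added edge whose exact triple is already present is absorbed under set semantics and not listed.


step 1: rule r1; match: 0->5, 1->2, 2->12, 3->0; deleted nodes 5; deleted edges (5,11,e); (12,2,e); added nodes (none); added edges (none); result: nodes: 0:q, 2:p, 4:q, 6:p, 7:p, 11:q, 12:p, 13:p, 15:p edges: (0,2,e); (0,6,e); (0,12,e); (0,13,e); (2,0,e); (2,13,e); (4,2,e); (4,12,e); (6,11,e); (11,12,e); (12,0,e); (12,4,e); (13,0,e)
step 2: rule r1; match: 0->6, 1->13, 2->2, 3->0; deleted nodes 6; deleted edges (0,6,e); (2,13,e); (6,11,e); added nodes (none); added edges (none); result: nodes: 0:q, 2:p, 4:q, 7:p, 11:q, 12:p, 13:p, 15:p edges: (0,2,e); (0,12,e); (0,13,e); (2,0,e); (4,2,e); (4,12,e); (11,12,e); (12,0,e); (12,4,e); (13,0,e)
final:
nodes: 0:q, 2:p, 4:q, 7:p, 11:q, 12:p, 13:p, 15:p
edges: (0,2,e); (0,12,e); (0,13,e); (2,0,e); (4,2,e); (4,12,e); (11,12,e); (12,0,e); (12,4,e); (13,0,e)


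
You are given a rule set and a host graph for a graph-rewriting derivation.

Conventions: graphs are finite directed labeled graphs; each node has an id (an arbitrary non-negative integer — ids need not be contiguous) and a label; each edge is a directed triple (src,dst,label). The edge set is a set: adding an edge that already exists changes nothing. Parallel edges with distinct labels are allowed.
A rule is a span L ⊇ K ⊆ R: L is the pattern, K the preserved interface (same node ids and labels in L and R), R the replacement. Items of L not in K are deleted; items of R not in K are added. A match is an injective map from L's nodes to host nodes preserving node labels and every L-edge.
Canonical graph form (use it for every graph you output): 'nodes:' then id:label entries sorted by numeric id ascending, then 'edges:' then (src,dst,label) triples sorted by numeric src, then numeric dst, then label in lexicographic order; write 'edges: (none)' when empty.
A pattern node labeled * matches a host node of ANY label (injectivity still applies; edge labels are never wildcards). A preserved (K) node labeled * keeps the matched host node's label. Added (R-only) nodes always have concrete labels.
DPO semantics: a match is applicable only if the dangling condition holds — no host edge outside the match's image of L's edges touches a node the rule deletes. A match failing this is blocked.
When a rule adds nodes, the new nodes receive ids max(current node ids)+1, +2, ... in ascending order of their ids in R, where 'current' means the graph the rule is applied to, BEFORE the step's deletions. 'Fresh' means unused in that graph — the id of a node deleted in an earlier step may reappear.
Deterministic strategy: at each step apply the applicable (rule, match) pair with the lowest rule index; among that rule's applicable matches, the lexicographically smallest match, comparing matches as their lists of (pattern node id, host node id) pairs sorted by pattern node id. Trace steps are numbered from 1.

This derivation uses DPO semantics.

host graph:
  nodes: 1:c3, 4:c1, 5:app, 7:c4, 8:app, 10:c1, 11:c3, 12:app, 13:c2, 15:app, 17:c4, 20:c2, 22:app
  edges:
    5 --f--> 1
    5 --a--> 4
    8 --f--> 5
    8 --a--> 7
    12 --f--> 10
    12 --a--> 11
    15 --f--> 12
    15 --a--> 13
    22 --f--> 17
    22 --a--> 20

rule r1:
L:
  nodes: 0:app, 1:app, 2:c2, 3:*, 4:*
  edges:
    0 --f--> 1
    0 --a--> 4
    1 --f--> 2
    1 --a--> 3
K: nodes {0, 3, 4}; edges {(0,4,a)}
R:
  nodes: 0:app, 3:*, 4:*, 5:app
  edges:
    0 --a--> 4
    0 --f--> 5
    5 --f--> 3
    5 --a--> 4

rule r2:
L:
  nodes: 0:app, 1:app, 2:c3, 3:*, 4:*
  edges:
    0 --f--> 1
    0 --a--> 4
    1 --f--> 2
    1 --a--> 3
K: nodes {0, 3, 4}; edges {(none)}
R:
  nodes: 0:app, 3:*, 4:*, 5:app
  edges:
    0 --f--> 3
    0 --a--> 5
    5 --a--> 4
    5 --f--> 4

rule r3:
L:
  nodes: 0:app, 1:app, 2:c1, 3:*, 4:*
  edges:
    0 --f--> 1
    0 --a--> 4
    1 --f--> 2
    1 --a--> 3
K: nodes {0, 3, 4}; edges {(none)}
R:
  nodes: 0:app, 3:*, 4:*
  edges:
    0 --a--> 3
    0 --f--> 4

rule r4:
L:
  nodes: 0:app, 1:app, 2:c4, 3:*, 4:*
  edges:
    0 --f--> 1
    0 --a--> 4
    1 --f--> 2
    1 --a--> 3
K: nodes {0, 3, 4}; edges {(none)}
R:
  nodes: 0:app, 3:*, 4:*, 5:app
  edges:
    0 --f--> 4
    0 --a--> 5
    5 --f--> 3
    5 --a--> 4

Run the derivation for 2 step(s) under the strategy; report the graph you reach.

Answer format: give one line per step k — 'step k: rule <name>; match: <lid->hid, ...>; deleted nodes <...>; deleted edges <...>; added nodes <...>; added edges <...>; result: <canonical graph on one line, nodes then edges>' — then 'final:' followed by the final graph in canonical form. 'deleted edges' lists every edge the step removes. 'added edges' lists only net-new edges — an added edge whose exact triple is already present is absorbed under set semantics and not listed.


step 1: rule r2; match: 0->8, 1->5, 2->1, 3->4, 4->7; deleted nodes 1, 5; deleted edges (5,1,f); (5,4,a); (8,5,f); (8,7,a); added nodes 23; added edges (8,4,f); (8,23,a); (23,7,a); (23,7,f); result: nodes: 4:c1, 7:c4, 8:app, 10:c1, 11:c3, 12:app, 13:c2, 15:app, 17:c4, 20:c2, 22:app, 23:app edges: (8,4,f); (8,23,a); (12,10,f); (12,11,a); (15,12,f); (15,13,a); (22,17,f); (22,20,a); (23,7,a); (23,7,f)
step 2: rule r3; match: 0->15, 1->12, 2->10, 3->11, 4->13; deleted nodes 10, 12; deleted edges (12,10,f); (12,11,a); (15,12,f); (15,13,a); added nodes (none); added edges (15,11,a); (15,13,f); result: nodes: 4:c1, 7:c4, 8:app, 11:c3, 13:c2, 15:app, 17:c4, 20:c2, 22:app, 23:app edges: (8,4,f); (8,23,a); (15,11,a); (15,13,f); (22,17,f); (22,20,a); (23,7,a); (23,7,f)
final:
nodes: 4:c1, 7:c4, 8:app, 11:c3, 13:c2, 15:app, 17:c4, 20:c2, 22:app, 23:app
edges: (8,4,f); (8,23,a); (15,11,a); (15,13,f); (22,17,f); (22,20,a); (23,7,a); (23,7,f)


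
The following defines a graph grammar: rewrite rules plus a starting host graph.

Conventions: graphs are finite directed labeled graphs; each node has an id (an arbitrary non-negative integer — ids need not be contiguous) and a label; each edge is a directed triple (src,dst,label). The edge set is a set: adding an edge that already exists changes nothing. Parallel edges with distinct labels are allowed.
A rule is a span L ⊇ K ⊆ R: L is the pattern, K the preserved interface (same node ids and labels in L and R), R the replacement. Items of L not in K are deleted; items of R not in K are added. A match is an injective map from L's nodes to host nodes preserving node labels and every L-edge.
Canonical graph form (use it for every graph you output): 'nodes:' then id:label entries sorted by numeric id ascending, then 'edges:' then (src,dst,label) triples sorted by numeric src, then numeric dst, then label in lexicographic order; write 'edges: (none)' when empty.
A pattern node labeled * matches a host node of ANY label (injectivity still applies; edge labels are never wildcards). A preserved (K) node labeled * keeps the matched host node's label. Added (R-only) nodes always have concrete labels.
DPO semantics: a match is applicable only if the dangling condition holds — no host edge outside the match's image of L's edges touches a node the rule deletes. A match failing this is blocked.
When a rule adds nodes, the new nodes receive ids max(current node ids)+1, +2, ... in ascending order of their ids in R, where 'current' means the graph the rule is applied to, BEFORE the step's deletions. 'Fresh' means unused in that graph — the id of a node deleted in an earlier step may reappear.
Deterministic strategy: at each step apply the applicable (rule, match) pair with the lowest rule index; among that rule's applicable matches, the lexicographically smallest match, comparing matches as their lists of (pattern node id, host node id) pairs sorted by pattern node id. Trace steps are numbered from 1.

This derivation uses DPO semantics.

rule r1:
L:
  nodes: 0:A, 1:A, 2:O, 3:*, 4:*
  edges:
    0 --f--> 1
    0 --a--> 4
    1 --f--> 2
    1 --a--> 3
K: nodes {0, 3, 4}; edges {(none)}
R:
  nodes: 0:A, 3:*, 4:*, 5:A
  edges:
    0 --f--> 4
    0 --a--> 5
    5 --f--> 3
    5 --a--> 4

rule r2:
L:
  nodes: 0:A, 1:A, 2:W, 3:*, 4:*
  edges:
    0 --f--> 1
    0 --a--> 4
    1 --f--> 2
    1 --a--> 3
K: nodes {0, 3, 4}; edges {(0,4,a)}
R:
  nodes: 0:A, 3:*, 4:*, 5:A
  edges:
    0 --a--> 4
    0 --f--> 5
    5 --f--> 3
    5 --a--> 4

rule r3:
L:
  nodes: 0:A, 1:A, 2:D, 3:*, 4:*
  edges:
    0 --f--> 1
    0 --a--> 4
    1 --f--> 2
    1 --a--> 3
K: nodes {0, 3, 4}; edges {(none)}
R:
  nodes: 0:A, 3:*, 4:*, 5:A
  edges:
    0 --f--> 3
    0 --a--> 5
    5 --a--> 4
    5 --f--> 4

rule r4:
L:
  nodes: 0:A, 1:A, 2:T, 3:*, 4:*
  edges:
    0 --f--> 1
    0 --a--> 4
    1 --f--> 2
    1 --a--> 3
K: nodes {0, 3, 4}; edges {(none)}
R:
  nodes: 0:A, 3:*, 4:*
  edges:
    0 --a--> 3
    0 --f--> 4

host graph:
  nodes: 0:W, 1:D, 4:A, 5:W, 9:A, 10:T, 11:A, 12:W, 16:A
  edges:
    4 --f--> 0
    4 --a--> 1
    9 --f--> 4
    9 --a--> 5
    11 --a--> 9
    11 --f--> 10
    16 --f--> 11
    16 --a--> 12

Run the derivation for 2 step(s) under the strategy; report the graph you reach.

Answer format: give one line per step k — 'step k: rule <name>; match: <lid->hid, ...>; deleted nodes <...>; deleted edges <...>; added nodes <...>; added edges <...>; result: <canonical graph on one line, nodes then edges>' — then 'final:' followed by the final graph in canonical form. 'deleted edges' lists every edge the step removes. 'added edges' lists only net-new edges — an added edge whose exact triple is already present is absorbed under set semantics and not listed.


step 1: rule r2; match: 0->9, 1->4, 2->0, 3->1, 4->5; deleted nodes 0, 4; deleted edges (4,0,f); (4,1,a); (9,4,f); added nodes 17; added edges (9,17,f); (17,1,f); (17,5,a); result: nodes: 1:D, 5:W, 9:A, 10:T, 11:A, 12:W, 16:A, 17:A edges: (9,5,a); (9,17,f); (11,9,a); (11,10,f); (16,11,f); (16,12,a); (17,1,f); (17,5,a)
step 2: rule r4; match: 0->16, 1->11, 2->10, 3->9, 4->12; deleted nodes 10, 11; deleted edges (11,9,a); (11,10,f); (16,11,f); (16,12,a); added nodes (none); added edges (16,9,a); (16,12,f); result: nodes: 1:D, 5:W, 9:A, 12:W, 16:A, 17:A edges: (9,5,a); (9,17,f); (16,9,a); (16,12,f); (17,1,f); (17,5,a)
final:
nodes: 1:D, 5:W, 9:A, 12:W, 16:A, 17:A
edges: (9,5,a); (9,17,f); (16,9,a); (16,12,f); (17,1,f); (17,5,a)


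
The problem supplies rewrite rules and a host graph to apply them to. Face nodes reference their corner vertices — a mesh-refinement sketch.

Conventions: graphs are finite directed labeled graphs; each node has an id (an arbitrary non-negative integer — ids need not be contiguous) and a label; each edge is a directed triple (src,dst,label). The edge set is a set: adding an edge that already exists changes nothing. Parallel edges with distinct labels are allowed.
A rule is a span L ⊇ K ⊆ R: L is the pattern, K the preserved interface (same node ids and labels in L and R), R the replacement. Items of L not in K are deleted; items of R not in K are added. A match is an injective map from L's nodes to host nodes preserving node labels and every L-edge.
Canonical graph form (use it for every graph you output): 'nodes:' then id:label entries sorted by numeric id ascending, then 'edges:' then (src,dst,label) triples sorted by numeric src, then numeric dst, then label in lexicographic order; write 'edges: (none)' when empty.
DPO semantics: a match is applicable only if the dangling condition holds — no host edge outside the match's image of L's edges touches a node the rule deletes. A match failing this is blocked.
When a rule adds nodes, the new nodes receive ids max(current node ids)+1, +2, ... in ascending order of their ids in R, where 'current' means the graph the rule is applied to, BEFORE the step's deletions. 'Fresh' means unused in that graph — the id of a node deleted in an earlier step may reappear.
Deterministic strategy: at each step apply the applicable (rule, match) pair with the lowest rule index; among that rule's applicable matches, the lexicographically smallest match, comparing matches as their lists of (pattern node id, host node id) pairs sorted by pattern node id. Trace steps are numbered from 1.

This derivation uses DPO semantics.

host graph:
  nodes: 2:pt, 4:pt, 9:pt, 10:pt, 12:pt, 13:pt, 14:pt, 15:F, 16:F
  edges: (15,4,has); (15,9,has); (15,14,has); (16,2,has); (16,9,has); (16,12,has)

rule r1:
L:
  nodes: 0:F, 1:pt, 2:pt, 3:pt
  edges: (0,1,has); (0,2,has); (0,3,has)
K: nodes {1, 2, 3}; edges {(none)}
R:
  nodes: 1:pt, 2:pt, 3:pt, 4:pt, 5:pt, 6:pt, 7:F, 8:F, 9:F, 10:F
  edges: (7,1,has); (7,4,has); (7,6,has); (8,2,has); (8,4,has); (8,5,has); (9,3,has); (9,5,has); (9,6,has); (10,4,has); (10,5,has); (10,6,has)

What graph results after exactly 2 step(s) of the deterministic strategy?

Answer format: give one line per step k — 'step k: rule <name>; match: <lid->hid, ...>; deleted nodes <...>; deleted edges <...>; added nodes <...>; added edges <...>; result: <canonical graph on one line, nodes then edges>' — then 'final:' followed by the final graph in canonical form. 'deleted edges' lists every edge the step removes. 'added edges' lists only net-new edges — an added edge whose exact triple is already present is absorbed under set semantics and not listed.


step 1: rule r1; match: 0->15, 1->4, 2->9, 3->14; deleted nodes 15; deleted edges (15,4,has); (15,9,has); (15,14,has); added nodes 17, 18, 19, 20, 21, 22, 23; added edges (20,4,has); (20,17,has); (20,19,has); (21,9,has); (21,17,has); (21,18,has); (22,14,has); (22,18,has); (22,19,has); (23,17,has); (23,18,has); (23,19,has); result: nodes: 2:pt, 4:pt, 9:pt, 10:pt, 12:pt, 13:pt, 14:pt, 16:F, 17:pt, 18:pt, 19:pt, 20:F, 21:F, 22:F, 23:F edges: (16,2,has); (16,9,has); (16,12,has); (20,4,has); (20,17,has); (20,19,has); (21,9,has); (21,17,has); (21,18,has); (22,14,has); (22,18,has); (22,19,has); (23,17,has); (23,18,has); (23,19,has)
step 2: rule r1; match: 0->16, 1->2, 2->9, 3->12; deleted nodes 16; deleted edges (16,2,has); (16,9,has); (16,12,has); added nodes 24, 25, 26, 27, 28, 29, 30; added edges (27,2,has); (27,24,has); (27,26,has); (28,9,has); (28,24,has); (28,25,has); (29,12,has); (29,25,has); (29,26,has); (30,24,has); (30,25,has); (30,26,has); result: nodes: 2:pt, 4:pt, 9:pt, 10:pt, 12:pt, 13:pt, 14:pt, 17:pt, 18:pt, 19:pt, 20:F, 21:F, 22:F, 23:F, 24:pt, 25:pt, 26:pt, 27:F, 28:F, 29:F, 30:F edges: (20,4,has); (20,17,has); (20,19,has); (21,9,has); (21,17,has); (21,18,has); (22,14,has); (22,18,has); (22,19,has); (23,17,has); (23,18,has); (23,19,has); (27,2,has); (27,24,has); (27,26,has); (28,9,has); (28,24,has); (28,25,has); (29,12,has); (29,25,has); (29,26,has); (30,24,has); (30,25,has); (30,26,has)
final:
nodes: 2:pt, 4:pt, 9:pt, 10:pt, 12:pt, 13:pt, 14:pt, 17:pt, 18:pt, 19:pt, 20:F, 21:F, 22:F, 23:F, 24:pt, 25:pt, 26:pt, 27:F, 28:F, 29:F, 30:F
edges: (20,4,has); (20,17,has); (20,19,has); (21,9,has); (21,17,has); (21,18,has); (22,14,has); (22,18,has); (22,19,has); (23,17,has); (23,18,has); (23,19,has); (27,2,has); (27,24,has); (27,26,has); (28,9,has); (28,24,has); (28,25,has); (29,12,has); (29,25,has); (29,26,has); (30,24,has); (30,25,has); (30,26,has)
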